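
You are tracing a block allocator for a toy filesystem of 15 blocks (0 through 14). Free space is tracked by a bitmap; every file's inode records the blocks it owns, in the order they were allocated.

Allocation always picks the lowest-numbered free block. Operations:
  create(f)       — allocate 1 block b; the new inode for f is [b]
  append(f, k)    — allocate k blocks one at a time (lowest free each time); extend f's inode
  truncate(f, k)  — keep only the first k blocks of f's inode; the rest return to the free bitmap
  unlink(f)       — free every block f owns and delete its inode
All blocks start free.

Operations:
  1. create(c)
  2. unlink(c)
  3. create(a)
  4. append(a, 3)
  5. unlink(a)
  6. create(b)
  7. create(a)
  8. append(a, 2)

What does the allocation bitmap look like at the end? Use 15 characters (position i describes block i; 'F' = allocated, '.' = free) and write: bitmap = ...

bitmap = FFFF...........

[1] create(c) — c=0 (map F..............)
[2] unlink(c) —  (map ...............)
[3] create(a) — a=0 (map F..............)
[4] append(a, 3) — a=0,1,2,3 (map FFFF...........)
[5] unlink(a) —  (map ...............)
[6] create(b) — b=0 (map F..............)
[7] create(a) — a=1 b=0 (map FF.............)
[8] append(a, 2) — a=1,2,3 b=0 (map FFFF...........)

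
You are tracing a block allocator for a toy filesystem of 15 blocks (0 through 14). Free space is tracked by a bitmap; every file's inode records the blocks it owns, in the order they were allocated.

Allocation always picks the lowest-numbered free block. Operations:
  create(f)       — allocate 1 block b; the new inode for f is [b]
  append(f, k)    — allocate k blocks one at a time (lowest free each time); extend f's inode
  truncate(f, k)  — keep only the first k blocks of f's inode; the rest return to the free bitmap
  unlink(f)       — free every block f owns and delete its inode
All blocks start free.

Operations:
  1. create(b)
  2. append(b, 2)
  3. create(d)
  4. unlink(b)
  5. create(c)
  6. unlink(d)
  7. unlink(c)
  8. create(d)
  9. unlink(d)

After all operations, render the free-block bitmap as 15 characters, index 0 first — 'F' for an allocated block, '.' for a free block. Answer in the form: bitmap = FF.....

bitmap = ...............

[1] create(b) — b=0 (map F..............)
[2] append(b, 2) — b=0,1,2 (map FFF............)
[3] create(d) — b=0,1,2 d=3 (map FFFF...........)
[4] unlink(b) — d=3 (map ...F...........)
[5] create(c) — c=0 d=3 (map F..F...........)
[6] unlink(d) — c=0 (map F..............)
[7] unlink(c) —  (map ...............)
[8] create(d) — d=0 (map F..............)
[9] unlink(d) —  (map ...............)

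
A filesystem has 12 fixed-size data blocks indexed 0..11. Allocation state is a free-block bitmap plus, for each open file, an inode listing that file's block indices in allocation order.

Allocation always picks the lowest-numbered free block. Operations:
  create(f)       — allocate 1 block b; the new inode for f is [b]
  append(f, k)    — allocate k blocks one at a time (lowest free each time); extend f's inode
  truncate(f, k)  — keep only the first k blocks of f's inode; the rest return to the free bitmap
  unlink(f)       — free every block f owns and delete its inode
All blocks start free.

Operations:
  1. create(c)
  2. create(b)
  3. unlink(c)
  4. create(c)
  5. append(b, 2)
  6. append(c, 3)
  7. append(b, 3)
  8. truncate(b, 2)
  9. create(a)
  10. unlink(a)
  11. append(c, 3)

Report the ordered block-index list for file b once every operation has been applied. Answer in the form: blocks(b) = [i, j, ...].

blocks(b) = [1, 2]

  1. create(c)  ⇒  F...........  {c→[0]}
  2. create(b)  ⇒  FF..........  {b→[1]; c→[0]}
  3. unlink(c)  ⇒  .F..........  {b→[1]}
  4. create(c)  ⇒  FF..........  {b→[1]; c→[0]}
  5. append(b, 2)  ⇒  FFFF........  {b→[1, 2, 3]; c→[0]}
  6. append(c, 3)  ⇒  FFFFFFF.....  {b→[1, 2, 3]; c→[0, 4, 5, 6]}
  7. append(b, 3)  ⇒  FFFFFFFFFF..  {b→[1, 2, 3, 7, 8, 9]; c→[0, 4, 5, 6]}
  8. truncate(b, 2)  ⇒  FFF.FFF.....  {b→[1, 2]; c→[0, 4, 5, 6]}
  9. create(a)  ⇒  FFFFFFF.....  {a→[3]; b→[1, 2]; c→[0, 4, 5, 6]}
  10. unlink(a)  ⇒  FFF.FFF.....  {b→[1, 2]; c→[0, 4, 5, 6]}
  11. append(c, 3)  ⇒  FFFFFFFFF...  {b→[1, 2]; c→[0, 4, 5, 6, 3, 7, 8]}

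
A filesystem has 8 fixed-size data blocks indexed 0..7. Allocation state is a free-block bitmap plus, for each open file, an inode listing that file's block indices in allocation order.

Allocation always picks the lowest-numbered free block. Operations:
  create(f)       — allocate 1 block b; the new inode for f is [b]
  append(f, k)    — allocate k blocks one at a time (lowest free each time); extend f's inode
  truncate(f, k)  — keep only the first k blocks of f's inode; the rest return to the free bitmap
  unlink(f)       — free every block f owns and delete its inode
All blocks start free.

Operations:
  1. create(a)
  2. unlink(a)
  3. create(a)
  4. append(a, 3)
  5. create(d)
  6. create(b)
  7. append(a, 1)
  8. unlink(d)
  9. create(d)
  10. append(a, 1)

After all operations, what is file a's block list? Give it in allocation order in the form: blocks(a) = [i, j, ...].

create(a): bitmap=F....... | a=[0]
unlink(a): bitmap=........ | 
create(a): bitmap=F....... | a=[0]
append(a, 3): bitmap=FFFF.... | a=[0, 1, 2, 3]
create(d): bitmap=FFFFF... | a=[0, 1, 2, 3] d=[4]
create(b): bitmap=FFFFFF.. | a=[0, 1, 2, 3] b=[5] d=[4]
append(a, 1): bitmap=FFFFFFF. | a=[0, 1, 2, 3, 6] b=[5] d=[4]
unlink(d): bitmap=FFFF.FF. | a=[0, 1, 2, 3, 6] b=[5]
create(d): bitmap=FFFFFFF. | a=[0, 1, 2, 3, 6] b=[5] d=[4]
append(a, 1): bitmap=FFFFFFFF | a=[0, 1, 2, 3, 6, 7] b=[5] d=[4]

blocks(a) = [0, 1, 2, 3, 6, 7]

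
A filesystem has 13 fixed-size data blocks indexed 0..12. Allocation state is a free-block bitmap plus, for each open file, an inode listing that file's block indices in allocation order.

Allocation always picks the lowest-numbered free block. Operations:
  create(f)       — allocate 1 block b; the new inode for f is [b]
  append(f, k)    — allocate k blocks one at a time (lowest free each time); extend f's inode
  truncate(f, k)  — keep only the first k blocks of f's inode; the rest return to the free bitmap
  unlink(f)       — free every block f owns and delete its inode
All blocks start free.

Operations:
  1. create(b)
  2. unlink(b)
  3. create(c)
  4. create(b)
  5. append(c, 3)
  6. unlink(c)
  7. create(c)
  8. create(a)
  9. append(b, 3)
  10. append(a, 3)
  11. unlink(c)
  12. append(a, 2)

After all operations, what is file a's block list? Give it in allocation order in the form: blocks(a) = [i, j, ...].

blocks(a) = [2, 6, 7, 8, 0, 9]

  1. create(b)  ⇒  F............  {b→[0]}
  2. unlink(b)  ⇒  .............  {}
  3. create(c)  ⇒  F............  {c→[0]}
  4. create(b)  ⇒  FF...........  {b→[1]; c→[0]}
  5. append(c, 3)  ⇒  FFFFF........  {b→[1]; c→[0, 2, 3, 4]}
  6. unlink(c)  ⇒  .F...........  {b→[1]}
  7. create(c)  ⇒  FF...........  {b→[1]; c→[0]}
  8. create(a)  ⇒  FFF..........  {a→[2]; b→[1]; c→[0]}
  9. append(b, 3)  ⇒  FFFFFF.......  {a→[2]; b→[1, 3, 4, 5]; c→[0]}
  10. append(a, 3)  ⇒  FFFFFFFFF....  {a→[2, 6, 7, 8]; b→[1, 3, 4, 5]; c→[0]}
  11. unlink(c)  ⇒  .FFFFFFFF....  {a→[2, 6, 7, 8]; b→[1, 3, 4, 5]}
  12. append(a, 2)  ⇒  FFFFFFFFFF...  {a→[2, 6, 7, 8, 0, 9]; b→[1, 3, 4, 5]}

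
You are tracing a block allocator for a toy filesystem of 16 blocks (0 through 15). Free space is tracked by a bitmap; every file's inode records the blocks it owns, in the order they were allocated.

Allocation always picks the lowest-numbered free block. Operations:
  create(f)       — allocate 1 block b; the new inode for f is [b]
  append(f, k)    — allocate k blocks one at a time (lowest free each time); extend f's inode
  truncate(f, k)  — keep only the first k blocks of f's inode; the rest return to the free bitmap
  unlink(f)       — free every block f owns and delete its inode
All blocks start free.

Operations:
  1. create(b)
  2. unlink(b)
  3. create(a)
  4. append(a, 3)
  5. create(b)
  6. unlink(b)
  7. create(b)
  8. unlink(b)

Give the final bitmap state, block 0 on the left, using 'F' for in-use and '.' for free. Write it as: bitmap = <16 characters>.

bitmap = FFFF............

create(b): bitmap=F............... | b=[0]
unlink(b): bitmap=................ | 
create(a): bitmap=F............... | a=[0]
append(a, 3): bitmap=FFFF............ | a=[0, 1, 2, 3]
create(b): bitmap=FFFFF........... | a=[0, 1, 2, 3] b=[4]
unlink(b): bitmap=FFFF............ | a=[0, 1, 2, 3]
create(b): bitmap=FFFFF........... | a=[0, 1, 2, 3] b=[4]
unlink(b): bitmap=FFFF............ | a=[0, 1, 2, 3]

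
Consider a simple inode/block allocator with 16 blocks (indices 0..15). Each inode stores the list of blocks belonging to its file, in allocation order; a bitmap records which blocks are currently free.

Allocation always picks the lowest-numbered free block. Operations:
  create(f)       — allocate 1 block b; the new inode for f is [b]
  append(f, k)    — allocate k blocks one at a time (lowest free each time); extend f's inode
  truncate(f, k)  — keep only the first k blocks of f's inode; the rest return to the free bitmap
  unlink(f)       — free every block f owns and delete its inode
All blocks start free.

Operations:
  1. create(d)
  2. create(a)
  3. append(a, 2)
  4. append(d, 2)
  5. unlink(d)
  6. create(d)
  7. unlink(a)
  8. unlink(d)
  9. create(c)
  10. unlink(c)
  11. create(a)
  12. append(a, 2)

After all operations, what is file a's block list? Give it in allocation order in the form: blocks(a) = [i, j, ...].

blocks(a) = [0, 1, 2]

create(d): bitmap=F............... | d=[0]
create(a): bitmap=FF.............. | a=[1] d=[0]
append(a, 2): bitmap=FFFF............ | a=[1, 2, 3] d=[0]
append(d, 2): bitmap=FFFFFF.......... | a=[1, 2, 3] d=[0, 4, 5]
unlink(d): bitmap=.FFF............ | a=[1, 2, 3]
create(d): bitmap=FFFF............ | a=[1, 2, 3] d=[0]
unlink(a): bitmap=F............... | d=[0]
unlink(d): bitmap=................ | 
create(c): bitmap=F............... | c=[0]
unlink(c): bitmap=................ | 
create(a): bitmap=F............... | a=[0]
append(a, 2): bitmap=FFF............. | a=[0, 1, 2]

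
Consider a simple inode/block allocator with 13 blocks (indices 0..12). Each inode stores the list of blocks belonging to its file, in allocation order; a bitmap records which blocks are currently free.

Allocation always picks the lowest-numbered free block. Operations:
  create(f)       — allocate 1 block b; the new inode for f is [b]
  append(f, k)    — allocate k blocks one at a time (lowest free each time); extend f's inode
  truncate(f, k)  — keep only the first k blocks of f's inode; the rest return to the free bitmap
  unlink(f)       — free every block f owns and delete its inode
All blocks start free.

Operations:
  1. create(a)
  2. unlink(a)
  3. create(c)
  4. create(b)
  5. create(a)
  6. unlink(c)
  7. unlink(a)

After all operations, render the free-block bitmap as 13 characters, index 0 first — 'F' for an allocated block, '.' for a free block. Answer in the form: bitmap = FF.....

bitmap = .F...........

[1] create(a) — a=0 (map F............)
[2] unlink(a) —  (map .............)
[3] create(c) — c=0 (map F............)
[4] create(b) — b=1 c=0 (map FF...........)
[5] create(a) — a=2 b=1 c=0 (map FFF..........)
[6] unlink(c) — a=2 b=1 (map .FF..........)
[7] unlink(a) — b=1 (map .F...........)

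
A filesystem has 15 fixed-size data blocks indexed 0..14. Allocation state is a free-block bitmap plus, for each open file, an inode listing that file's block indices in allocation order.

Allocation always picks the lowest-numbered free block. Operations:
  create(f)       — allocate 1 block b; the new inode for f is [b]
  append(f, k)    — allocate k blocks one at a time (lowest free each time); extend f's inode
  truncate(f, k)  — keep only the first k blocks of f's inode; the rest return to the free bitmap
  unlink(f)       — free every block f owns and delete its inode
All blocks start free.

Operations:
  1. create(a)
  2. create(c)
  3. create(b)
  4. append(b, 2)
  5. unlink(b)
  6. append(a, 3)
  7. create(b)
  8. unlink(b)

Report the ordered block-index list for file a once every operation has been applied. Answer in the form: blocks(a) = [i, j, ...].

blocks(a) = [0, 2, 3, 4]

after create(a) → a:[0]  free=[F..............]
after create(c) → a:[0], c:[1]  free=[FF.............]
after create(b) → a:[0], b:[2], c:[1]  free=[FFF............]
after append(b, 2) → a:[0], b:[2, 3, 4], c:[1]  free=[FFFFF..........]
after unlink(b) → a:[0], c:[1]  free=[FF.............]
after append(a, 3) → a:[0, 2, 3, 4], c:[1]  free=[FFFFF..........]
after create(b) → a:[0, 2, 3, 4], b:[5], c:[1]  free=[FFFFFF.........]
after unlink(b) → a:[0, 2, 3, 4], c:[1]  free=[FFFFF..........]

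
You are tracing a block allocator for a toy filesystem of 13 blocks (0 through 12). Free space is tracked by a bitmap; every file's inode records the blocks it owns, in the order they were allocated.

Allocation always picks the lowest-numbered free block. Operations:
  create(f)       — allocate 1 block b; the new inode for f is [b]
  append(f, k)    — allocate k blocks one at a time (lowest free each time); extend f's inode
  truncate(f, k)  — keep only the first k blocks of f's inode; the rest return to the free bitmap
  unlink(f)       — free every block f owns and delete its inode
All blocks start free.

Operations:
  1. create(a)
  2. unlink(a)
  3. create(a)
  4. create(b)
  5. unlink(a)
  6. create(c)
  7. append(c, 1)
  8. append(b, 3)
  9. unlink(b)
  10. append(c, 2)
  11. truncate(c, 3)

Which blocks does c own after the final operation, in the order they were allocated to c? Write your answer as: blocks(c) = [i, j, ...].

blocks(c) = [0, 2, 1]

[1] create(a) — a=0 (map F............)
[2] unlink(a) —  (map .............)
[3] create(a) — a=0 (map F............)
[4] create(b) — a=0 b=1 (map FF...........)
[5] unlink(a) — b=1 (map .F...........)
[6] create(c) — b=1 c=0 (map FF...........)
[7] append(c, 1) — b=1 c=0,2 (map FFF..........)
[8] append(b, 3) — b=1,3,4,5 c=0,2 (map FFFFFF.......)
[9] unlink(b) — c=0,2 (map F.F..........)
[10] append(c, 2) — c=0,2,1,3 (map FFFF.........)
[11] truncate(c, 3) — c=0,2,1 (map FFF..........)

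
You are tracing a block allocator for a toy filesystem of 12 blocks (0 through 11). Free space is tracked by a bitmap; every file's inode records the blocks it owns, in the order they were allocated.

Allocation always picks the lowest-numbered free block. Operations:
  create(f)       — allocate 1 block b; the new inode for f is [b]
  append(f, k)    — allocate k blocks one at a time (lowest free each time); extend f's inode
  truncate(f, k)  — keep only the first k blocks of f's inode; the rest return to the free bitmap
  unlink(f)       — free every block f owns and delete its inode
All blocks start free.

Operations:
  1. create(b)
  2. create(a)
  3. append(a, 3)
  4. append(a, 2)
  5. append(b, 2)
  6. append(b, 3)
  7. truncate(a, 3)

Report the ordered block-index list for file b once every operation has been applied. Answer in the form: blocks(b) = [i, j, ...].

blocks(b) = [0, 7, 8, 9, 10, 11]

create(b): bitmap=F........... | b=[0]
create(a): bitmap=FF.......... | a=[1] b=[0]
append(a, 3): bitmap=FFFFF....... | a=[1, 2, 3, 4] b=[0]
append(a, 2): bitmap=FFFFFFF..... | a=[1, 2, 3, 4, 5, 6] b=[0]
append(b, 2): bitmap=FFFFFFFFF... | a=[1, 2, 3, 4, 5, 6] b=[0, 7, 8]
append(b, 3): bitmap=FFFFFFFFFFFF | a=[1, 2, 3, 4, 5, 6] b=[0, 7, 8, 9, 10, 11]
truncate(a, 3): bitmap=FFFF...FFFFF | a=[1, 2, 3] b=[0, 7, 8, 9, 10, 11]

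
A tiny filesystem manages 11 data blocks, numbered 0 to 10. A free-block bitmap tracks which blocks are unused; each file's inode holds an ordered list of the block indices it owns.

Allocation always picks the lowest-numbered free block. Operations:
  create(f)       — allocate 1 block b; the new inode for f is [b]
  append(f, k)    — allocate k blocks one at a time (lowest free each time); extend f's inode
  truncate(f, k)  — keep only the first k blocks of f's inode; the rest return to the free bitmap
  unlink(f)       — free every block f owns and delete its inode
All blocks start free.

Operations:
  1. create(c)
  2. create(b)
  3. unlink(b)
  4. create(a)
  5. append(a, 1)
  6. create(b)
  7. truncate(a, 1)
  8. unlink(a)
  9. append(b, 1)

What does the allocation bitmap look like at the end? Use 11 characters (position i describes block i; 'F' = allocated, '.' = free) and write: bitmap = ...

after create(c) → c:[0]  free=[F..........]
after create(b) → b:[1], c:[0]  free=[FF.........]
after unlink(b) → c:[0]  free=[F..........]
after create(a) → a:[1], c:[0]  free=[FF.........]
after append(a, 1) → a:[1, 2], c:[0]  free=[FFF........]
after create(b) → a:[1, 2], b:[3], c:[0]  free=[FFFF.......]
after truncate(a, 1) → a:[1], b:[3], c:[0]  free=[FF.F.......]
after unlink(a) → b:[3], c:[0]  free=[F..F.......]
after append(b, 1) → b:[3, 1], c:[0]  free=[FF.F.......]

bitmap = FF.F.......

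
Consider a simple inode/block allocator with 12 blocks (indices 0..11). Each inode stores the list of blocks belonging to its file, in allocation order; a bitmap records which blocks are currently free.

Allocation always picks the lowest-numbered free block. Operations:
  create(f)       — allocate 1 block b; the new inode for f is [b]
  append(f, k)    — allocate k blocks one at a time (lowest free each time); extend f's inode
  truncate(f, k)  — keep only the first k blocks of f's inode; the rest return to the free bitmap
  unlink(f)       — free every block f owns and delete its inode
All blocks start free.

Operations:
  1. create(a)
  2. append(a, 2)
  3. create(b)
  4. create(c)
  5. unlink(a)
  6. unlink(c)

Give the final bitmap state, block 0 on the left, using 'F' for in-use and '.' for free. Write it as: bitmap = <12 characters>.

bitmap = ...F........

create(a): bitmap=F........... | a=[0]
append(a, 2): bitmap=FFF......... | a=[0, 1, 2]
create(b): bitmap=FFFF........ | a=[0, 1, 2] b=[3]
create(c): bitmap=FFFFF....... | a=[0, 1, 2] b=[3] c=[4]
unlink(a): bitmap=...FF....... | b=[3] c=[4]
unlink(c): bitmap=...F........ | b=[3]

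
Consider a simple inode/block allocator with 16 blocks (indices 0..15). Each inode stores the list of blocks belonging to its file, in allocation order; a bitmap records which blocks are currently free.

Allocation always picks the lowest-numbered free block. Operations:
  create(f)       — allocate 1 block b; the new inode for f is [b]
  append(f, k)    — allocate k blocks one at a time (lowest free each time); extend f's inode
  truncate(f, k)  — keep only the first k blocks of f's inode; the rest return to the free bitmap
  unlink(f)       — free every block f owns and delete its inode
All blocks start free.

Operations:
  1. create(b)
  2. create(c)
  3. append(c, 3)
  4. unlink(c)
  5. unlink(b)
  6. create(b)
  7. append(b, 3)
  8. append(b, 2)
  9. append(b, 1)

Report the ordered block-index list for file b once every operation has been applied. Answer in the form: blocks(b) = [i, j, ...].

  1. create(b)  ⇒  F...............  {b→[0]}
  2. create(c)  ⇒  FF..............  {b→[0]; c→[1]}
  3. append(c, 3)  ⇒  FFFFF...........  {b→[0]; c→[1, 2, 3, 4]}
  4. unlink(c)  ⇒  F...............  {b→[0]}
  5. unlink(b)  ⇒  ................  {}
  6. create(b)  ⇒  F...............  {b→[0]}
  7. append(b, 3)  ⇒  FFFF............  {b→[0, 1, 2, 3]}
  8. append(b, 2)  ⇒  FFFFFF..........  {b→[0, 1, 2, 3, 4, 5]}
  9. append(b, 1)  ⇒  FFFFFFF.........  {b→[0, 1, 2, 3, 4, 5, 6]}

blocks(b) = [0, 1, 2, 3, 4, 5, 6]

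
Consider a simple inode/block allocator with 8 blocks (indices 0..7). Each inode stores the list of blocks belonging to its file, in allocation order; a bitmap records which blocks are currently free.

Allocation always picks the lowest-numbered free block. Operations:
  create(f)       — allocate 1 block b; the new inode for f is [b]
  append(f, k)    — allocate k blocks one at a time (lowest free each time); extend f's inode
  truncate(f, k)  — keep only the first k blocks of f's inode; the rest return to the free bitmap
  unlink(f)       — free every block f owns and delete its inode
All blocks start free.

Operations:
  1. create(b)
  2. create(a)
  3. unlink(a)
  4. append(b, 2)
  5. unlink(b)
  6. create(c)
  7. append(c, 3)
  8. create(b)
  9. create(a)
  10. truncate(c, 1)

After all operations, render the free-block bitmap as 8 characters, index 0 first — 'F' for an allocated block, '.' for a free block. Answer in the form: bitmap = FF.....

create(b): bitmap=F....... | b=[0]
create(a): bitmap=FF...... | a=[1] b=[0]
unlink(a): bitmap=F....... | b=[0]
append(b, 2): bitmap=FFF..... | b=[0, 1, 2]
unlink(b): bitmap=........ | 
create(c): bitmap=F....... | c=[0]
append(c, 3): bitmap=FFFF.... | c=[0, 1, 2, 3]
create(b): bitmap=FFFFF... | b=[4] c=[0, 1, 2, 3]
create(a): bitmap=FFFFFF.. | a=[5] b=[4] c=[0, 1, 2, 3]
truncate(c, 1): bitmap=F...FF.. | a=[5] b=[4] c=[0]

bitmap = F...FF..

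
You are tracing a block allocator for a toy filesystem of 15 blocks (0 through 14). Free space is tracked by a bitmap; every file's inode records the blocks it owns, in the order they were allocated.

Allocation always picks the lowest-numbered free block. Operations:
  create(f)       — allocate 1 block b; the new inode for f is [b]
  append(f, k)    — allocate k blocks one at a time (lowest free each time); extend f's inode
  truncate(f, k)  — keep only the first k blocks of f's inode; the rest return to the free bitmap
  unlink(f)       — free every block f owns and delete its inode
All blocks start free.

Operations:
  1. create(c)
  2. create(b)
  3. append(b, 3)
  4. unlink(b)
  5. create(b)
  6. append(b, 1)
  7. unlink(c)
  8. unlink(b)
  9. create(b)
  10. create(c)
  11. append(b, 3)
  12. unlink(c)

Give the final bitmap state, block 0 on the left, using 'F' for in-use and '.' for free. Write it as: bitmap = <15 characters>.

bitmap = F.FFF..........

after create(c) → c:[0]  free=[F..............]
after create(b) → b:[1], c:[0]  free=[FF.............]
after append(b, 3) → b:[1, 2, 3, 4], c:[0]  free=[FFFFF..........]
after unlink(b) → c:[0]  free=[F..............]
after create(b) → b:[1], c:[0]  free=[FF.............]
after append(b, 1) → b:[1, 2], c:[0]  free=[FFF............]
after unlink(c) → b:[1, 2]  free=[.FF............]
after unlink(b) →   free=[...............]
after create(b) → b:[0]  free=[F..............]
after create(c) → b:[0], c:[1]  free=[FF.............]
after append(b, 3) → b:[0, 2, 3, 4], c:[1]  free=[FFFFF..........]
after unlink(c) → b:[0, 2, 3, 4]  free=[F.FFF..........]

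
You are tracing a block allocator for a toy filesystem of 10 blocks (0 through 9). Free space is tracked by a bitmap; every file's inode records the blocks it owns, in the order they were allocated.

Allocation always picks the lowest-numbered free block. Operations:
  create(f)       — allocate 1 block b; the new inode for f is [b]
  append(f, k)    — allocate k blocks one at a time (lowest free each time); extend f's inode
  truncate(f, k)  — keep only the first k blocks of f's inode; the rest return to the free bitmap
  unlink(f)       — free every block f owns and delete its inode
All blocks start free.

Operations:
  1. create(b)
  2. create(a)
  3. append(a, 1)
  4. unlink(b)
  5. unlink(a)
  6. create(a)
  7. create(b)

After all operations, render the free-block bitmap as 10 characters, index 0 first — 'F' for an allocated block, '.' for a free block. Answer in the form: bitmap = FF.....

[1] create(b) — b=0 (map F.........)
[2] create(a) — a=1 b=0 (map FF........)
[3] append(a, 1) — a=1,2 b=0 (map FFF.......)
[4] unlink(b) — a=1,2 (map .FF.......)
[5] unlink(a) —  (map ..........)
[6] create(a) — a=0 (map F.........)
[7] create(b) — a=0 b=1 (map FF........)

bitmap = FF........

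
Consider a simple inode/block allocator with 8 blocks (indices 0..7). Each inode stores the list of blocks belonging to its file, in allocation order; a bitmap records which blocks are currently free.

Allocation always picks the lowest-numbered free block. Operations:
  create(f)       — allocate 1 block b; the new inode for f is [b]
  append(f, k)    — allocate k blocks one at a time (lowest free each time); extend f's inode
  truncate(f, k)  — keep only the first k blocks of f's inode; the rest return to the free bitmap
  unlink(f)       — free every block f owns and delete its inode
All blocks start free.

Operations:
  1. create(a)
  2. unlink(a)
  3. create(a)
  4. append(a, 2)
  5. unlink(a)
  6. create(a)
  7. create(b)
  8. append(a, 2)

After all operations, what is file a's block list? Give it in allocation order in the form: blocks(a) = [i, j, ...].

blocks(a) = [0, 2, 3]

create(a): bitmap=F....... | a=[0]
unlink(a): bitmap=........ | 
create(a): bitmap=F....... | a=[0]
append(a, 2): bitmap=FFF..... | a=[0, 1, 2]
unlink(a): bitmap=........ | 
create(a): bitmap=F....... | a=[0]
create(b): bitmap=FF...... | a=[0] b=[1]
append(a, 2): bitmap=FFFF.... | a=[0, 2, 3] b=[1]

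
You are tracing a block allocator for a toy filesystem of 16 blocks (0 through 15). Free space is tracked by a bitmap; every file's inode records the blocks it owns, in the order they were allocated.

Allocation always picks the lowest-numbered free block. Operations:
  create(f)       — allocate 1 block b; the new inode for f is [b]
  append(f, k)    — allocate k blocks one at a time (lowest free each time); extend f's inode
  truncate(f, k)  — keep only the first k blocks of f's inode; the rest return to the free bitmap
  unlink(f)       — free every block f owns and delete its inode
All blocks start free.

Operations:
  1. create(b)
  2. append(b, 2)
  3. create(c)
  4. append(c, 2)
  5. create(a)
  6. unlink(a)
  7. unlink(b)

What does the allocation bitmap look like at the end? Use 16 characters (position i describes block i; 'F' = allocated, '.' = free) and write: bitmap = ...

bitmap = ...FFF..........

create(b): bitmap=F............... | b=[0]
append(b, 2): bitmap=FFF............. | b=[0, 1, 2]
create(c): bitmap=FFFF............ | b=[0, 1, 2] c=[3]
append(c, 2): bitmap=FFFFFF.......... | b=[0, 1, 2] c=[3, 4, 5]
create(a): bitmap=FFFFFFF......... | a=[6] b=[0, 1, 2] c=[3, 4, 5]
unlink(a): bitmap=FFFFFF.......... | b=[0, 1, 2] c=[3, 4, 5]
unlink(b): bitmap=...FFF.......... | c=[3, 4, 5]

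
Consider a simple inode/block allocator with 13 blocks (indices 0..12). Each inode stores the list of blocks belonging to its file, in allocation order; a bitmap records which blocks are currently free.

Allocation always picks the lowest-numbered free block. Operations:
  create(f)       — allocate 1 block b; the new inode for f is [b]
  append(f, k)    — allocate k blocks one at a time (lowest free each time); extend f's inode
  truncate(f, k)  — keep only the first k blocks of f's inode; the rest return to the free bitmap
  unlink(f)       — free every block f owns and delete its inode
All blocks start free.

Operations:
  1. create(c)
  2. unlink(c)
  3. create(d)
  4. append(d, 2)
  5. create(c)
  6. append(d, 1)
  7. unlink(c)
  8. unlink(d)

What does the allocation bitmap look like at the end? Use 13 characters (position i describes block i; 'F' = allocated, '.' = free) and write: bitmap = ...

create(c): bitmap=F............ | c=[0]
unlink(c): bitmap=............. | 
create(d): bitmap=F............ | d=[0]
append(d, 2): bitmap=FFF.......... | d=[0, 1, 2]
create(c): bitmap=FFFF......... | c=[3] d=[0, 1, 2]
append(d, 1): bitmap=FFFFF........ | c=[3] d=[0, 1, 2, 4]
unlink(c): bitmap=FFF.F........ | d=[0, 1, 2, 4]
unlink(d): bitmap=............. | 

bitmap = .............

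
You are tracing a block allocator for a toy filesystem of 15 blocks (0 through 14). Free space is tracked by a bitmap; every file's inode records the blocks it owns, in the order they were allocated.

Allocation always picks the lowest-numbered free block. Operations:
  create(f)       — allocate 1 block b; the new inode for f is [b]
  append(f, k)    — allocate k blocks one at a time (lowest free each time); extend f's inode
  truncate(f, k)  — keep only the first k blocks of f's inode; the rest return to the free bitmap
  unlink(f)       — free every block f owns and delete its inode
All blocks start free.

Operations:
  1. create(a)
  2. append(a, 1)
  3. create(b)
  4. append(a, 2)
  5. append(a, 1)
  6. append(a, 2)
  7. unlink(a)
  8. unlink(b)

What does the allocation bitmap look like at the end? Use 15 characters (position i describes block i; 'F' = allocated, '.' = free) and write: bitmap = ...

  1. create(a)  ⇒  F..............  {a→[0]}
  2. append(a, 1)  ⇒  FF.............  {a→[0, 1]}
  3. create(b)  ⇒  FFF............  {a→[0, 1]; b→[2]}
  4. append(a, 2)  ⇒  FFFFF..........  {a→[0, 1, 3, 4]; b→[2]}
  5. append(a, 1)  ⇒  FFFFFF.........  {a→[0, 1, 3, 4, 5]; b→[2]}
  6. append(a, 2)  ⇒  FFFFFFFF.......  {a→[0, 1, 3, 4, 5, 6, 7]; b→[2]}
  7. unlink(a)  ⇒  ..F............  {b→[2]}
  8. unlink(b)  ⇒  ...............  {}

bitmap = ...............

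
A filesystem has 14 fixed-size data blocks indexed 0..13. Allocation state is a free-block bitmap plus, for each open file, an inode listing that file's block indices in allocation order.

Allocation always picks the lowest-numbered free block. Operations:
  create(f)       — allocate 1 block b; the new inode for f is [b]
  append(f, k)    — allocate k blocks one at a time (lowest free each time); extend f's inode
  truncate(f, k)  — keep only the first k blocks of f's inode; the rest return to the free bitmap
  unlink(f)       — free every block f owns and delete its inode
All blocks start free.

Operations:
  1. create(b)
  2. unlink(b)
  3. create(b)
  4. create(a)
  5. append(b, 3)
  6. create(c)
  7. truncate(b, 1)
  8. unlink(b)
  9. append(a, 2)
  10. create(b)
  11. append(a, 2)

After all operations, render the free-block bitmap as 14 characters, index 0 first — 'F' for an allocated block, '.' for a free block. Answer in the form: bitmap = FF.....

bitmap = FFFFFFF.......

  1. create(b)  ⇒  F.............  {b→[0]}
  2. unlink(b)  ⇒  ..............  {}
  3. create(b)  ⇒  F.............  {b→[0]}
  4. create(a)  ⇒  FF............  {a→[1]; b→[0]}
  5. append(b, 3)  ⇒  FFFFF.........  {a→[1]; b→[0, 2, 3, 4]}
  6. create(c)  ⇒  FFFFFF........  {a→[1]; b→[0, 2, 3, 4]; c→[5]}
  7. truncate(b, 1)  ⇒  FF...F........  {a→[1]; b→[0]; c→[5]}
  8. unlink(b)  ⇒  .F...F........  {a→[1]; c→[5]}
  9. append(a, 2)  ⇒  FFF..F........  {a→[1, 0, 2]; c→[5]}
  10. create(b)  ⇒  FFFF.F........  {a→[1, 0, 2]; b→[3]; c→[5]}
  11. append(a, 2)  ⇒  FFFFFFF.......  {a→[1, 0, 2, 4, 6]; b→[3]; c→[5]}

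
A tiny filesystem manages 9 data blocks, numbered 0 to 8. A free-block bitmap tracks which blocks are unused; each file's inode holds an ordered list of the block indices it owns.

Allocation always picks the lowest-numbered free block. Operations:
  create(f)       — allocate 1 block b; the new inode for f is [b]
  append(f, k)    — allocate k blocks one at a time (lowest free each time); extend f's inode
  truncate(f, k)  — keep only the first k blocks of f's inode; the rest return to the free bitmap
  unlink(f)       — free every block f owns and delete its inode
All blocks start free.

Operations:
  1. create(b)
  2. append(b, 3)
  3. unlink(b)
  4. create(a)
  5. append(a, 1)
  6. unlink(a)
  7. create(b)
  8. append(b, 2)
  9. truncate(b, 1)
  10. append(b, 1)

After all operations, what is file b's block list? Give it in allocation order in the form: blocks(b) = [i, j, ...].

blocks(b) = [0, 1]

  1. create(b)  ⇒  F........  {b→[0]}
  2. append(b, 3)  ⇒  FFFF.....  {b→[0, 1, 2, 3]}
  3. unlink(b)  ⇒  .........  {}
  4. create(a)  ⇒  F........  {a→[0]}
  5. append(a, 1)  ⇒  FF.......  {a→[0, 1]}
  6. unlink(a)  ⇒  .........  {}
  7. create(b)  ⇒  F........  {b→[0]}
  8. append(b, 2)  ⇒  FFF......  {b→[0, 1, 2]}
  9. truncate(b, 1)  ⇒  F........  {b→[0]}
  10. append(b, 1)  ⇒  FF.......  {b→[0, 1]}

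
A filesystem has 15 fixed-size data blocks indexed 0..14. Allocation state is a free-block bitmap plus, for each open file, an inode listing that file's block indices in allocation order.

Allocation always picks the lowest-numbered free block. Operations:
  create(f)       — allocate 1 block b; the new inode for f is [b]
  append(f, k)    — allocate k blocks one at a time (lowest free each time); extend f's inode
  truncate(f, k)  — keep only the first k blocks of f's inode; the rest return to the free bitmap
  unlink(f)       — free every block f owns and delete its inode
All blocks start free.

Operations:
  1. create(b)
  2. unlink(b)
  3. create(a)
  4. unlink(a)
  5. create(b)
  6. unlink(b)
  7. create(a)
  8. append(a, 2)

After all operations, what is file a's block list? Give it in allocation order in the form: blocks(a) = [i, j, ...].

blocks(a) = [0, 1, 2]

  1. create(b)  ⇒  F..............  {b→[0]}
  2. unlink(b)  ⇒  ...............  {}
  3. create(a)  ⇒  F..............  {a→[0]}
  4. unlink(a)  ⇒  ...............  {}
  5. create(b)  ⇒  F..............  {b→[0]}
  6. unlink(b)  ⇒  ...............  {}
  7. create(a)  ⇒  F..............  {a→[0]}
  8. append(a, 2)  ⇒  FFF............  {a→[0, 1, 2]}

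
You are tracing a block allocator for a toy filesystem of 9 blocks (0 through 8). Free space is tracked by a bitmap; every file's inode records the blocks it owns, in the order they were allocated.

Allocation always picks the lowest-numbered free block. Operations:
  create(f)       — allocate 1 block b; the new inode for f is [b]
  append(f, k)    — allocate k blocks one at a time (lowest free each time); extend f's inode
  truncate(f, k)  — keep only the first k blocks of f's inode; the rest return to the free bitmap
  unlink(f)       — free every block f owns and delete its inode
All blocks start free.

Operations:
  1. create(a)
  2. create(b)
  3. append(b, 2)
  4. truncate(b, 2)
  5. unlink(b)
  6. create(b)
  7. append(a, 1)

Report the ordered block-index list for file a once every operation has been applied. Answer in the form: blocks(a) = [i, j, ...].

blocks(a) = [0, 2]

after create(a) → a:[0]  free=[F........]
after create(b) → a:[0], b:[1]  free=[FF.......]
after append(b, 2) → a:[0], b:[1, 2, 3]  free=[FFFF.....]
after truncate(b, 2) → a:[0], b:[1, 2]  free=[FFF......]
after unlink(b) → a:[0]  free=[F........]
after create(b) → a:[0], b:[1]  free=[FF.......]
after append(a, 1) → a:[0, 2], b:[1]  free=[FFF......]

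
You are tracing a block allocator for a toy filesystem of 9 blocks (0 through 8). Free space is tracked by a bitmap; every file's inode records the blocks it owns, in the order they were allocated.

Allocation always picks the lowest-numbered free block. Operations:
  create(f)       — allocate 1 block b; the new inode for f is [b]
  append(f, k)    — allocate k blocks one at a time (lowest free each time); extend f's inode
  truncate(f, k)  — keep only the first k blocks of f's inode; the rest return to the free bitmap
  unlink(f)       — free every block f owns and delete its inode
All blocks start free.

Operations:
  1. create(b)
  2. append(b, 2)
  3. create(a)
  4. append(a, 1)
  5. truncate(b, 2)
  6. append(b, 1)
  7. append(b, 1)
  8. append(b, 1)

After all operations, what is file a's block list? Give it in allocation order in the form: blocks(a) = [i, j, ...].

  1. create(b)  ⇒  F........  {b→[0]}
  2. append(b, 2)  ⇒  FFF......  {b→[0, 1, 2]}
  3. create(a)  ⇒  FFFF.....  {a→[3]; b→[0, 1, 2]}
  4. append(a, 1)  ⇒  FFFFF....  {a→[3, 4]; b→[0, 1, 2]}
  5. truncate(b, 2)  ⇒  FF.FF....  {a→[3, 4]; b→[0, 1]}
  6. append(b, 1)  ⇒  FFFFF....  {a→[3, 4]; b→[0, 1, 2]}
  7. append(b, 1)  ⇒  FFFFFF...  {a→[3, 4]; b→[0, 1, 2, 5]}
  8. append(b, 1)  ⇒  FFFFFFF..  {a→[3, 4]; b→[0, 1, 2, 5, 6]}

blocks(a) = [3, 4]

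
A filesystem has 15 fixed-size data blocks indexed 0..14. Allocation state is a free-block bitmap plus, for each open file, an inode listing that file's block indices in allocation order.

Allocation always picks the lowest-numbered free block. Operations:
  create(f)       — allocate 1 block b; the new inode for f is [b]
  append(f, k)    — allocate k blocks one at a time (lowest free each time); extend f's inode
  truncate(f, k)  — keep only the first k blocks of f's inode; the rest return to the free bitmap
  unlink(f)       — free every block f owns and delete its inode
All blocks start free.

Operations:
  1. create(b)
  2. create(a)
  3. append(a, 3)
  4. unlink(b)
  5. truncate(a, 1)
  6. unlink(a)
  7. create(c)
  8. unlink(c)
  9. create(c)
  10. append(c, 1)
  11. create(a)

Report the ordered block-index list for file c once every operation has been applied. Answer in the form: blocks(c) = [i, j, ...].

[1] create(b) — b=0 (map F..............)
[2] create(a) — a=1 b=0 (map FF.............)
[3] append(a, 3) — a=1,2,3,4 b=0 (map FFFFF..........)
[4] unlink(b) — a=1,2,3,4 (map .FFFF..........)
[5] truncate(a, 1) — a=1 (map .F.............)
[6] unlink(a) —  (map ...............)
[7] create(c) — c=0 (map F..............)
[8] unlink(c) —  (map ...............)
[9] create(c) — c=0 (map F..............)
[10] append(c, 1) — c=0,1 (map FF.............)
[11] create(a) — a=2 c=0,1 (map FFF............)

blocks(c) = [0, 1]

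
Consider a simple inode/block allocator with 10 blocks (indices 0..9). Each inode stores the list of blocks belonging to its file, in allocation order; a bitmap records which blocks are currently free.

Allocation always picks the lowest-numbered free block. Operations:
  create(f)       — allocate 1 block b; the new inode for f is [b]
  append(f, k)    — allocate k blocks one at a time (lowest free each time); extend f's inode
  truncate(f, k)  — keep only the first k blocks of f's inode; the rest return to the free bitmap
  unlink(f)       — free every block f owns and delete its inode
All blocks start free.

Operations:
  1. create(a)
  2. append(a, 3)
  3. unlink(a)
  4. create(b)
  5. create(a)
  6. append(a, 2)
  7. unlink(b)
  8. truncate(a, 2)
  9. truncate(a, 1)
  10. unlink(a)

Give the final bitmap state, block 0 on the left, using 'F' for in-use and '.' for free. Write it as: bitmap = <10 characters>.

bitmap = ..........

[1] create(a) — a=0 (map F.........)
[2] append(a, 3) — a=0,1,2,3 (map FFFF......)
[3] unlink(a) —  (map ..........)
[4] create(b) — b=0 (map F.........)
[5] create(a) — a=1 b=0 (map FF........)
[6] append(a, 2) — a=1,2,3 b=0 (map FFFF......)
[7] unlink(b) — a=1,2,3 (map .FFF......)
[8] truncate(a, 2) — a=1,2 (map .FF.......)
[9] truncate(a, 1) — a=1 (map .F........)
[10] unlink(a) —  (map ..........)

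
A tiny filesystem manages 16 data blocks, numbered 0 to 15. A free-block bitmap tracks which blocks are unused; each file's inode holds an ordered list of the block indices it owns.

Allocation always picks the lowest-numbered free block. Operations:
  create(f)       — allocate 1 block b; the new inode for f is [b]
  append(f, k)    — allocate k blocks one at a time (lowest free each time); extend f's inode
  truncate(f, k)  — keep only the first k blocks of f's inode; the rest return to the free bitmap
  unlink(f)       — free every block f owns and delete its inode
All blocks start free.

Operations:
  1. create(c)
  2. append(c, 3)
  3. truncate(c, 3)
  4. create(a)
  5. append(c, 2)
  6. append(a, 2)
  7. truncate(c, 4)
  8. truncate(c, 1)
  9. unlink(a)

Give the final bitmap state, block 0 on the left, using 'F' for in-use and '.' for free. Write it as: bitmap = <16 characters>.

create(c): bitmap=F............... | c=[0]
append(c, 3): bitmap=FFFF............ | c=[0, 1, 2, 3]
truncate(c, 3): bitmap=FFF............. | c=[0, 1, 2]
create(a): bitmap=FFFF............ | a=[3] c=[0, 1, 2]
append(c, 2): bitmap=FFFFFF.......... | a=[3] c=[0, 1, 2, 4, 5]
append(a, 2): bitmap=FFFFFFFF........ | a=[3, 6, 7] c=[0, 1, 2, 4, 5]
truncate(c, 4): bitmap=FFFFF.FF........ | a=[3, 6, 7] c=[0, 1, 2, 4]
truncate(c, 1): bitmap=F..F..FF........ | a=[3, 6, 7] c=[0]
unlink(a): bitmap=F............... | c=[0]

bitmap = F...............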